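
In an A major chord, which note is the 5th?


Working:
Major triad = root + major 3rd (4 semitones) + perfect 5th (7 semitones)
A triad on A stacks thirds, so the chord tones use letter names A-C-E
Root: A
Major 3rd above A: C#
Perfect 5th above A: E
The 5th = E


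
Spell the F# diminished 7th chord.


Diminished 7th chord = root + minor 3rd + diminished 5th + diminished 7th
Seventh chords stack in thirds, so the letter names are F-A-C-E
Root: F#
Minor 3rd above F#: A
Diminished 5th above F#: C
Diminished 7th above F#: Eb
Chord = F# A C Eb


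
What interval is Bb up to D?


Letter names: B → D spans 3 letter names → a 3rd
Semitones: Bb → D = 4 half-steps
A 3rd of 4 semitones is a major 3rd
= major 3rd


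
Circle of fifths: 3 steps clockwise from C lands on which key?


Solution.
Each clockwise step on the circle of fifths moves up a perfect 5th
From C: C → G → D → A
= A


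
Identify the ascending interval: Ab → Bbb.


Solution.
Letter names: A → B spans 2 letter names → a 2nd
Semitones: Ab → Bbb = 1 half-step
A 2nd of 1 semitone is a minor 2nd
= minor 2nd


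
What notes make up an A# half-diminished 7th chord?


Step by step:
Half-diminished 7th chord = root + minor 3rd + diminished 5th + minor 7th
Seventh chords stack in thirds, so the letter names are A-C-E-G
Root: A#
Minor 3rd above A#: C#
Diminished 5th above A#: E
Minor 7th above A#: G#
Chord = A# C# E G#


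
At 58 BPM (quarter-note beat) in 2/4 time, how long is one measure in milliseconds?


Working:
Quarter-note beat duration = 60000 / 58 ms
Beats per measure (2/4) = 2
One measure = 2 × 60000 / 58 = 120000 / 58 ms
= 2069.0 ms


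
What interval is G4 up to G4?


Working:
Letter names: G → G spans 1 letter name → a unison
Semitones: G4 → G4 = 0 half-steps
A unison of 0 semitones is a perfect unison
= perfect unison


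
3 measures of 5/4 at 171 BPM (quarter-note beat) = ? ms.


Reasoning:
Quarter-note beat duration = 60000 / 171 ms
Beats per measure (5/4) = 5
One measure = 5 × 60000 / 171 = 300000 / 171 ms
3 measures = 3 × 300000 / 171 = 900000 / 171
= 5263.2 ms


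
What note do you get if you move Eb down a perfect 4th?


Working:
perfect 4th: 4 letter names, 5 semitones
Letter: E - 3 → B
Pitch: Eb - 5 semitones, spelled as a B → Bb
= Bb


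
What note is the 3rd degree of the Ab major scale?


Let's work it out.
Major scale pattern: W-W-H-W-W-W-H (2-2-1-2-2-2-1 semitones)
Starting from Ab:
  Ab + 2 semitones → Bb
  Bb + 2 semitones → C
  C + 1 semitone → Db
  Db + 2 semitones → Eb
  Eb + 2 semitones → F
  F + 2 semitones → G
  G + 1 semitone → Ab
Scale: Ab Bb C Db Eb F G
Degree 3 = C


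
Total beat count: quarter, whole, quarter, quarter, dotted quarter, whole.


Solution.
Beat values:
  quarter = 1 beat
  whole = 4 beats
  quarter = 1 beat
  quarter = 1 beat
  dotted quarter = 1.5 beats
  whole = 4 beats
Sum = 1 + 4 + 1 + 1 + 1.5 + 4
= 12.5 beats


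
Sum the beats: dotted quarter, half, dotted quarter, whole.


Let's work it out.
Beat values:
  dotted quarter = 1.5 beats
  half = 2 beats
  dotted quarter = 1.5 beats
  whole = 4 beats
Sum = 1.5 + 2 + 1.5 + 4
= 9 beats


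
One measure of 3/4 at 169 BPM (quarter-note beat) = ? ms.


Quarter-note beat duration = 60000 / 169 ms
Beats per measure (3/4) = 3
One measure = 3 × 60000 / 169 = 180000 / 169 ms
= 1065.1 ms


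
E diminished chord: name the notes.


Let's work it out.
Diminished triad = root + minor 3rd (3 semitones) + diminished 5th (6 semitones)
A triad on E stacks thirds, so the chord tones use letter names E-G-B
Root: E
Minor 3rd above E: G
Diminished 5th above E: Bb
Chord = E G Bb


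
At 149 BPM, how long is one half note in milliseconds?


One quarter-note beat = 60000 / BPM = 60000 / 149 ms
Half note = 2 × quarter note
Duration = 2 × 60000 / 149 = 120000 / 149
= 805.4 ms


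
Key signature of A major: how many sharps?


Sharp major keys follow the circle of fifths: C(0), G(1), D(2), A(3), E(4), B(5), F#(6), C#(7)
A major has 3 sharps
Order of sharps: F# C# G# D# A# E# B# → first 3: F#, C#, G#
= 3 sharps


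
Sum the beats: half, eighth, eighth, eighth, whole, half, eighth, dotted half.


Step by step:
Beat values:
  half = 2 beats
  eighth = 0.5 beats
  eighth = 0.5 beats
  eighth = 0.5 beats
  whole = 4 beats
  half = 2 beats
  eighth = 0.5 beats
  dotted half = 3 beats
Sum = 2 + 0.5 + 0.5 + 0.5 + 4 + 2 + 0.5 + 3
= 13 beats


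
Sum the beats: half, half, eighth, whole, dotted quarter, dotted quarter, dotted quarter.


Reasoning:
Beat values:
  half = 2 beats
  half = 2 beats
  eighth = 0.5 beats
  whole = 4 beats
  dotted quarter = 1.5 beats
  dotted quarter = 1.5 beats
  dotted quarter = 1.5 beats
Sum = 2 + 2 + 0.5 + 4 + 1.5 + 1.5 + 1.5
= 13 beats


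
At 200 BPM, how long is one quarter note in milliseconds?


Working:
One quarter-note beat = 60000 / BPM = 60000 / 200 ms
Duration = 60000 / 200
= 300.0 ms


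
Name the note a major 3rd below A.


A 3rd spans 3 letter names, so from A we land on F
A major 3rd = 4 semitones below A
Spell F at that pitch: F
= F


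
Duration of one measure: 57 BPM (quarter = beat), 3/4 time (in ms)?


Solution.
Quarter-note beat duration = 60000 / 57 ms
Beats per measure (3/4) = 3
One measure = 3 × 60000 / 57 = 180000 / 57 ms
= 3157.9 ms


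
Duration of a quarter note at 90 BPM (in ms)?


Let's work it out.
One quarter-note beat = 60000 / BPM = 60000 / 90 ms
Duration = 60000 / 90
= 666.7 ms


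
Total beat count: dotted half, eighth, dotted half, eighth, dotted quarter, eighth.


Solution.
Beat values:
  dotted half = 3 beats
  eighth = 0.5 beats
  dotted half = 3 beats
  eighth = 0.5 beats
  dotted quarter = 1.5 beats
  eighth = 0.5 beats
Sum = 3 + 0.5 + 3 + 0.5 + 1.5 + 0.5
= 9 beats


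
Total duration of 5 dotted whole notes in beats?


Working:
Base whole note = 4 beats
Dot 1 adds half the previous value: +2
One dotted whole = 4 + 2 = 6
5 of them = 5 × 6 = 30
= 30 beats


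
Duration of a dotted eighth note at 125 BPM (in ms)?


One quarter-note beat = 60000 / BPM = 60000 / 125 ms
Dotted eighth note = 3/4 × quarter note
Duration = 3/4 × 60000 / 125 = 45000 / 125
= 360.0 ms


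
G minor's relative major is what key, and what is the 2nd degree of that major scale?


Let's work it out.
The relative major shares the key signature and is a minor 3rd above the minor tonic
A minor 3rd above G is Bb
→ relative major of G minor is Bb major
Bb major scale: Bb C D Eb F G A
= Bb major; 2nd degree = C


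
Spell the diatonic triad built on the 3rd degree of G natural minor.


Let's work it out.
G natural minor scale: G A Bb C D Eb F
Diatonic triad on degree 3 stacks scale notes 3, 5, 7: Bb D F
Bb→D = 4 semitones; Bb→F = 7 semitones → major triad
= Bb D F (major)


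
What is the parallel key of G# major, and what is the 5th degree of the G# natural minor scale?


Solution.
Parallel keys share the same tonic but differ in mode
G# major → parallel is G# minor
G# natural minor scale: G# A# B C# D# E F#
= G# minor; 5th degree = D#


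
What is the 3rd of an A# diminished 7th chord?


Diminished 7th chord = root + minor 3rd + diminished 5th + diminished 7th
Seventh chords stack in thirds, so the letter names are A-C-E-G
Root: A#
Minor 3rd above A#: C#
Diminished 5th above A#: E
Diminished 7th above A#: G
The 3rd = C#


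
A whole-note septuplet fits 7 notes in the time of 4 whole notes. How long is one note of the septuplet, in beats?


Let's work it out.
Septuplet: 7 notes occupy the space of 4 whole notes
Space = 4 × 4 = 16 beats
Each septuplet note = 16 / 7 = 16/7 beats
= 16/7 beats


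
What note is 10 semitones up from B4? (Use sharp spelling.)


Solution.
B4: chromatic position 11 in octave 4 → absolute = 4×12 + 11 = 59
Transpose up 10: 59 + 10 = 69
69 = 5×12 + 9 → A in octave 5
Result = A5


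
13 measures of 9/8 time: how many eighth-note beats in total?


Working:
Time signature 9/8: the bottom number 8 means the eighth note gets one count
The top number 9 means 9 eighth-note beats per measure
Total = 9 × 13 measures
= 117 eighth-note beats


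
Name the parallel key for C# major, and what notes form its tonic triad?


Working:
Parallel keys share the same tonic but differ in mode
C# major → parallel is C# minor
Tonic triad of C# minor = C# E G#
= C# minor; triad = C# E G#


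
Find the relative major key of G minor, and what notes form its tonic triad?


Solution.
The relative major shares the key signature and is a minor 3rd above the minor tonic
A minor 3rd above G is Bb
→ relative major of G minor is Bb major
Tonic triad of Bb major = root + major 3rd + perfect 5th = Bb D F
= Bb major; triad = Bb D F


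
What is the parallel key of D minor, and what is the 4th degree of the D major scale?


Let's work it out.
Parallel keys share the same tonic but differ in mode
D minor → parallel is D major
D major scale: D E F# G A B C#
= D major; 4th degree = G


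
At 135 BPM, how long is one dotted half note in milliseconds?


Let's work it out.
One quarter-note beat = 60000 / BPM = 60000 / 135 ms
Dotted half note = 3 × quarter note
Duration = 3 × 60000 / 135 = 180000 / 135
= 1333.3 ms


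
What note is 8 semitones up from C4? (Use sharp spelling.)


C4: chromatic position 0 in octave 4 → absolute = 4×12 + 0 = 48
Transpose up 8: 48 + 8 = 56
56 = 4×12 + 8 → G# in octave 4
Result = G#4


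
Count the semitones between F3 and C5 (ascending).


Let's work it out.
Absolute semitone position = octave×12 + chromatic position
F3: 3×12 + 5 = 41
C5: 5×12 + 0 = 60
Difference = 60 - 41 = 19
= 19 semitones


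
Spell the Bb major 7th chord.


Solution.
Major 7th chord = root + major 3rd + perfect 5th + major 7th
Seventh chords stack in thirds, so the letter names are B-D-F-A
Root: Bb
Major 3rd above Bb: D
Perfect 5th above Bb: F
Major 7th above Bb: A
Chord = Bb D F A


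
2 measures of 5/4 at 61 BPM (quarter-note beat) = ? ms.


Quarter-note beat duration = 60000 / 61 ms
Beats per measure (5/4) = 5
One measure = 5 × 60000 / 61 = 300000 / 61 ms
2 measures = 2 × 300000 / 61 = 600000 / 61
= 9836.1 ms


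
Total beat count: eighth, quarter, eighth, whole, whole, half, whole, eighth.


Let's work it out.
Beat values:
  eighth = 0.5 beats
  quarter = 1 beat
  eighth = 0.5 beats
  whole = 4 beats
  whole = 4 beats
  half = 2 beats
  whole = 4 beats
  eighth = 0.5 beats
Sum = 0.5 + 1 + 0.5 + 4 + 4 + 2 + 4 + 0.5
= 16.5 beats


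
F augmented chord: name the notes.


Augmented triad = root + major 3rd (4 semitones) + augmented 5th (8 semitones)
A triad on F stacks thirds, so the chord tones use letter names F-A-C
Root: F
Major 3rd above F: A
Augmented 5th above F: C#
Chord = F A C#


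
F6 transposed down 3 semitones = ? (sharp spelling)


Working:
F6: chromatic position 5 in octave 6 → absolute = 6×12 + 5 = 77
Transpose down 3: 77 - 3 = 74
74 = 6×12 + 2 → D in octave 6
Result = D6


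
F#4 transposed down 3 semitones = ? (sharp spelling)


F#4: chromatic position 6 in octave 4 → absolute = 4×12 + 6 = 54
Transpose down 3: 54 - 3 = 51
51 = 4×12 + 3 → D# in octave 4
Result = D#4


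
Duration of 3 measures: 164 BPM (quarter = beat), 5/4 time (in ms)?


Quarter-note beat duration = 60000 / 164 ms
Beats per measure (5/4) = 5
One measure = 5 × 60000 / 164 = 300000 / 164 ms
3 measures = 3 × 300000 / 164 = 900000 / 164
= 5487.8 ms


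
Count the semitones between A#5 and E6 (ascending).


Let's work it out.
Absolute semitone position = octave×12 + chromatic position
A#5: 5×12 + 10 = 70
E6: 6×12 + 4 = 76
Difference = 76 - 70 = 6
= 6 semitones


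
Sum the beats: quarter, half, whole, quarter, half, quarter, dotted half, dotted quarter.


Let's work it out.
Beat values:
  quarter = 1 beat
  half = 2 beats
  whole = 4 beats
  quarter = 1 beat
  half = 2 beats
  quarter = 1 beat
  dotted half = 3 beats
  dotted quarter = 1.5 beats
Sum = 1 + 2 + 4 + 1 + 2 + 1 + 3 + 1.5
= 15.5 beats


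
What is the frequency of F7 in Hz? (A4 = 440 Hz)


Step by step:
f = 440 × 2^(n/12) where n = semitones from A4
F7: 32 semitones from A4
f = 440 × 2^(32/12)
f = 2793.83 Hz


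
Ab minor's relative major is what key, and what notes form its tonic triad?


Let's work it out.
The relative major shares the key signature and is a minor 3rd above the minor tonic
A minor 3rd above Ab is Cb
→ relative major of Ab minor is Cb major
Tonic triad of Cb major = root + major 3rd + perfect 5th = Cb Eb Gb
= Cb major; triad = Cb Eb Gb


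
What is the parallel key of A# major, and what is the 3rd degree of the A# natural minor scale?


Solution.
Parallel keys share the same tonic but differ in mode
A# major → parallel is A# minor
A# natural minor scale: A# B# C# D# E# F# G#
= A# minor; 3rd degree = C#


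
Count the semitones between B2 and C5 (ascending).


Step by step:
Absolute semitone position = octave×12 + chromatic position
B2: 2×12 + 11 = 35
C5: 5×12 + 0 = 60
Difference = 60 - 35 = 25
= 25 semitones


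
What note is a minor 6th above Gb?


Let's work it out.
A 6th spans 6 letter names, so from G we land on E
A minor 6th = 8 semitones above Gb
Spell E at that pitch: Ebb
= Ebb


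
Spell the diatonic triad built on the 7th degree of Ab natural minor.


Solution.
Ab natural minor scale: Ab Bb Cb Db Eb Fb Gb
Diatonic triad on degree 7 stacks scale notes 7, 2, 4: Gb Bb Db
Gb→Bb = 4 semitones; Gb→Db = 7 semitones → major triad
= Gb Bb Db (major)


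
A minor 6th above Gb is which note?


Let's work it out.
A 6th spans 6 letter names, so from G we land on E
A minor 6th = 8 semitones above Gb
Spell E at that pitch: Ebb
= Ebb


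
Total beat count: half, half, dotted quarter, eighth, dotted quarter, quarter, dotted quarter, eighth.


Step by step:
Beat values:
  half = 2 beats
  half = 2 beats
  dotted quarter = 1.5 beats
  eighth = 0.5 beats
  dotted quarter = 1.5 beats
  quarter = 1 beat
  dotted quarter = 1.5 beats
  eighth = 0.5 beats
Sum = 2 + 2 + 1.5 + 0.5 + 1.5 + 1 + 1.5 + 0.5
= 10.5 beats


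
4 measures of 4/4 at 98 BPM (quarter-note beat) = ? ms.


Step by step:
Quarter-note beat duration = 60000 / 98 ms
Beats per measure (4/4) = 4
One measure = 4 × 60000 / 98 = 240000 / 98 ms
4 measures = 4 × 240000 / 98 = 960000 / 98
= 9795.9 ms


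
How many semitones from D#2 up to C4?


Absolute semitone position = octave×12 + chromatic position
D#2: 2×12 + 3 = 27
C4: 4×12 + 0 = 48
Difference = 48 - 27 = 21
= 21 semitones


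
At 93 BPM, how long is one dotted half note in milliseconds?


Reasoning:
One quarter-note beat = 60000 / BPM = 60000 / 93 ms
Dotted half note = 3 × quarter note
Duration = 3 × 60000 / 93 = 180000 / 93
= 1935.5 ms


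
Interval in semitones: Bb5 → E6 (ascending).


Reasoning:
Absolute semitone position = octave×12 + chromatic position
Bb5: 5×12 + 10 = 70
E6: 6×12 + 4 = 76
Difference = 76 - 70 = 6
= 6 semitones


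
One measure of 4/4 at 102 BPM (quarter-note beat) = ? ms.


Working:
Quarter-note beat duration = 60000 / 102 ms
Beats per measure (4/4) = 4
One measure = 4 × 60000 / 102 = 240000 / 102 ms
= 2352.9 ms


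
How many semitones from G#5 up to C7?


Absolute semitone position = octave×12 + chromatic position
G#5: 5×12 + 8 = 68
C7: 7×12 + 0 = 84
Difference = 84 - 68 = 16
= 16 semitones


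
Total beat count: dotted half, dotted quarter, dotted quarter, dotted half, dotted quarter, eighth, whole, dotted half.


Beat values:
  dotted half = 3 beats
  dotted quarter = 1.5 beats
  dotted quarter = 1.5 beats
  dotted half = 3 beats
  dotted quarter = 1.5 beats
  eighth = 0.5 beats
  whole = 4 beats
  dotted half = 3 beats
Sum = 3 + 1.5 + 1.5 + 3 + 1.5 + 0.5 + 4 + 3
= 18 beats


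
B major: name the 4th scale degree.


Step by step:
Major scale pattern: W-W-H-W-W-W-H (2-2-1-2-2-2-1 semitones)
Starting from B:
  B + 2 semitones → C#
  C# + 2 semitones → D#
  D# + 1 semitone → E
  E + 2 semitones → F#
  F# + 2 semitones → G#
  G# + 2 semitones → A#
  A# + 1 semitone → B
Scale: B C# D# E F# G# A#
Degree 4 = E


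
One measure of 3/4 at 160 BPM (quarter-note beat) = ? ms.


Quarter-note beat duration = 60000 / 160 ms
Beats per measure (3/4) = 3
One measure = 3 × 60000 / 160 = 180000 / 160 ms
= 1125.0 ms


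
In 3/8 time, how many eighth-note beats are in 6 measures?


Time signature 3/8: the bottom number 8 means the eighth note gets one count
The top number 3 means 3 eighth-note beats per measure
Total = 3 × 6 measures
= 18 eighth-note beats


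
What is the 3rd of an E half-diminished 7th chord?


Working:
Half-diminished 7th chord = root + minor 3rd + diminished 5th + minor 7th
Seventh chords stack in thirds, so the letter names are E-G-B-D
Root: E
Minor 3rd above E: G
Diminished 5th above E: Bb
Minor 7th above E: D
The 3rd = G


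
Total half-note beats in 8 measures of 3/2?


Solution.
Time signature 3/2: the bottom number 2 means the half note gets one count
The top number 3 means 3 half-note beats per measure
Total = 3 × 8 measures
= 24 half-note beats


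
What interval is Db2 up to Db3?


Letter names: D → D spans 8 letter names → an octave
Semitones: Db2 → Db3 = 12 half-steps
An octave of 12 semitones is a perfect octave
= perfect octave


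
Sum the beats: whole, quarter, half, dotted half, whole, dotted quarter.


Beat values:
  whole = 4 beats
  quarter = 1 beat
  half = 2 beats
  dotted half = 3 beats
  whole = 4 beats
  dotted quarter = 1.5 beats
Sum = 4 + 1 + 2 + 3 + 4 + 1.5
= 15.5 beats


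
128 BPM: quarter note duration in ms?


Solution.
One quarter-note beat = 60000 / BPM = 60000 / 128 ms
Duration = 60000 / 128
= 468.8 ms


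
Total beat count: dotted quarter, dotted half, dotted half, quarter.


Working:
Beat values:
  dotted quarter = 1.5 beats
  dotted half = 3 beats
  dotted half = 3 beats
  quarter = 1 beat
Sum = 1.5 + 3 + 3 + 1
= 8.5 beats


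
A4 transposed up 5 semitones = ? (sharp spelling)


Let's work it out.
A4: chromatic position 9 in octave 4 → absolute = 4×12 + 9 = 57
Transpose up 5: 57 + 5 = 62
62 = 5×12 + 2 → D in octave 5
Result = D5


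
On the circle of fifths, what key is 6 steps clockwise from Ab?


Each clockwise step on the circle of fifths moves up a perfect 5th
From Ab: Ab → Eb → Bb → F → C → G → D
= D


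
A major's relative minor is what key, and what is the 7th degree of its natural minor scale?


Reasoning:
The relative minor shares the major's key signature and starts on its 6th degree
6th degree = a major 6th above the tonic; a major 6th above A is F#
→ relative minor of A major is F# minor
F# natural minor scale: F# G# A B C# D E
= F# minor; 7th degree = E


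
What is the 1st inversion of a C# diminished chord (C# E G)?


Root position: C# E G
1st inversion: move root up an octave
Bass note: E
Notes (bottom to top) = E G C#


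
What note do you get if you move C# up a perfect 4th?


Working:
perfect 4th: 4 letter names, 5 semitones
Letter: C + 3 → F
Pitch: C# + 5 semitones, spelled as an F → F#
= F#


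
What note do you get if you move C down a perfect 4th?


Step by step:
perfect 4th: 4 letter names, 5 semitones
Letter: C - 3 → G
Pitch: C - 5 semitones, spelled as a G → G
= G


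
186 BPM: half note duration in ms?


Solution.
One quarter-note beat = 60000 / BPM = 60000 / 186 ms
Half note = 2 × quarter note
Duration = 2 × 60000 / 186 = 120000 / 186
= 645.2 ms


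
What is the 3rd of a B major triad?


Major triad = root + major 3rd (4 semitones) + perfect 5th (7 semitones)
A triad on B stacks thirds, so the chord tones use letter names B-D-F
Root: B
Major 3rd above B: D#
Perfect 5th above B: F#
The 3rd = D#


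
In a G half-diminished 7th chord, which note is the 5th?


Half-diminished 7th chord = root + minor 3rd + diminished 5th + minor 7th
Seventh chords stack in thirds, so the letter names are G-B-D-F
Root: G
Minor 3rd above G: Bb
Diminished 5th above G: Db
Minor 7th above G: F
The 5th = Db


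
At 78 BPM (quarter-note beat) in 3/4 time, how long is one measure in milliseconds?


Step by step:
Quarter-note beat duration = 60000 / 78 ms
Beats per measure (3/4) = 3
One measure = 3 × 60000 / 78 = 180000 / 78 ms
= 2307.7 ms


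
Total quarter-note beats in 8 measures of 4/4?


Let's work it out.
Time signature 4/4: the bottom number 4 means the quarter note gets one count
The top number 4 means 4 quarter-note beats per measure
Total = 4 × 8 measures
= 32 quarter-note beats


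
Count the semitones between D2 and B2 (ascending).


Absolute semitone position = octave×12 + chromatic position
D2: 2×12 + 2 = 26
B2: 2×12 + 11 = 35
Difference = 35 - 26 = 9
= 9 semitones


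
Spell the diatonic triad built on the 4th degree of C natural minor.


C natural minor scale: C D Eb F G Ab Bb
Diatonic triad on degree 4 stacks scale notes 4, 6, 1: F Ab C
F→Ab = 3 semitones; F→C = 7 semitones → minor triad
= F Ab C (minor)


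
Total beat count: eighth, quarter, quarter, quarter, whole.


Step by step:
Beat values:
  eighth = 0.5 beats
  quarter = 1 beat
  quarter = 1 beat
  quarter = 1 beat
  whole = 4 beats
Sum = 0.5 + 1 + 1 + 1 + 4
= 7.5 beats


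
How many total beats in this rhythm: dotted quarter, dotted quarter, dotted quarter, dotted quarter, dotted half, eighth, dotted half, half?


Working:
Beat values:
  dotted quarter = 1.5 beats
  dotted quarter = 1.5 beats
  dotted quarter = 1.5 beats
  dotted quarter = 1.5 beats
  dotted half = 3 beats
  eighth = 0.5 beats
  dotted half = 3 beats
  half = 2 beats
Sum = 1.5 + 1.5 + 1.5 + 1.5 + 3 + 0.5 + 3 + 2
= 14.5 beats


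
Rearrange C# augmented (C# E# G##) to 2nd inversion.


Let's work it out.
Root position: C# E# G##
2nd inversion: move root and 3rd up an octave
Bass note: G##
Notes (bottom to top) = G## C# E#


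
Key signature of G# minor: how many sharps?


Working:
Sharp minor keys follow the circle of fifths: A(0), E(1), B(2), F#(3), C#(4), G#(5), D#(6), A#(7)
G# minor has 5 sharps
Order of sharps: F# C# G# D# A# E# B# → first 5: F#, C#, G#, D#, A#
= 5 sharps


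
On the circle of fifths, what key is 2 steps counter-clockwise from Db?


Working:
Each counter-clockwise step moves down a perfect 5th (= up a perfect 4th)
From Db: Db → F#/Gb → B
= B


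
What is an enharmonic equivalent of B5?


Enharmonic notes sound the same pitch but are spelled with different letter names
B and Cb name the same pitch class
Octave numbers change at C, so B5 = Cb6
= Cb6


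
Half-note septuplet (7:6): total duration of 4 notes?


Working:
Septuplet: 7 notes occupy the space of 6 half notes
Space = 6 × 2 = 12 beats
Each septuplet note = 12 / 7 = 12/7 beats
4 notes = 4 × 12/7 = 48/7
= 48/7 beats


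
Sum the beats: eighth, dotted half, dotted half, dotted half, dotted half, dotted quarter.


Let's work it out.
Beat values:
  eighth = 0.5 beats
  dotted half = 3 beats
  dotted half = 3 beats
  dotted half = 3 beats
  dotted half = 3 beats
  dotted quarter = 1.5 beats
Sum = 0.5 + 3 + 3 + 3 + 3 + 1.5
= 14 beats


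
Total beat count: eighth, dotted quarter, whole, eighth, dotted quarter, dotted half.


Let's work it out.
Beat values:
  eighth = 0.5 beats
  dotted quarter = 1.5 beats
  whole = 4 beats
  eighth = 0.5 beats
  dotted quarter = 1.5 beats
  dotted half = 3 beats
Sum = 0.5 + 1.5 + 4 + 0.5 + 1.5 + 3
= 11 beats


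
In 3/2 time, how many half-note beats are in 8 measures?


Reasoning:
Time signature 3/2: the bottom number 2 means the half note gets one count
The top number 3 means 3 half-note beats per measure
Total = 3 × 8 measures
= 24 half-note beats


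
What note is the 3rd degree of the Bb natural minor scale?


Natural minor scale pattern: W-H-W-W-H-W-W (2-1-2-2-1-2-2 semitones)
Starting from Bb:
  Bb + 2 semitones → C
  C + 1 semitone → Db
  Db + 2 semitones → Eb
  Eb + 2 semitones → F
  F + 1 semitone → Gb
  Gb + 2 semitones → Ab
  Ab + 2 semitones → Bb
Scale: Bb C Db Eb F Gb Ab
Degree 3 = Db


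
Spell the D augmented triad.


Step by step:
Augmented triad = root + major 3rd (4 semitones) + augmented 5th (8 semitones)
A triad on D stacks thirds, so the chord tones use letter names D-F-A
Root: D
Major 3rd above D: F#
Augmented 5th above D: A#
Chord = D F# A#


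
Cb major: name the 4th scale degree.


Major scale pattern: W-W-H-W-W-W-H (2-2-1-2-2-2-1 semitones)
Starting from Cb:
  Cb + 2 semitones → Db
  Db + 2 semitones → Eb
  Eb + 1 semitone → Fb
  Fb + 2 semitones → Gb
  Gb + 2 semitones → Ab
  Ab + 2 semitones → Bb
  Bb + 1 semitone → Cb
Scale: Cb Db Eb Fb Gb Ab Bb
Degree 4 = Fb


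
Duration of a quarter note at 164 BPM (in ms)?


One quarter-note beat = 60000 / BPM = 60000 / 164 ms
Duration = 60000 / 164
= 365.9 ms


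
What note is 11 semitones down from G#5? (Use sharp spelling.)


G#5: chromatic position 8 in octave 5 → absolute = 5×12 + 8 = 68
Transpose down 11: 68 - 11 = 57
57 = 4×12 + 9 → A in octave 4
Result = A4


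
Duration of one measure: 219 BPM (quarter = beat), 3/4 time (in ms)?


Step by step:
Quarter-note beat duration = 60000 / 219 ms
Beats per measure (3/4) = 3
One measure = 3 × 60000 / 219 = 180000 / 219 ms
= 821.9 ms


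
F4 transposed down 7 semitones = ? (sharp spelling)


F4: chromatic position 5 in octave 4 → absolute = 4×12 + 5 = 53
Transpose down 7: 53 - 7 = 46
46 = 3×12 + 10 → A# in octave 3
Result = A#3


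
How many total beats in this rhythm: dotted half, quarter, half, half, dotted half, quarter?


Reasoning:
Beat values:
  dotted half = 3 beats
  quarter = 1 beat
  half = 2 beats
  half = 2 beats
  dotted half = 3 beats
  quarter = 1 beat
Sum = 3 + 1 + 2 + 2 + 3 + 1
= 12 beats


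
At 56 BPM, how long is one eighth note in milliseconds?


Step by step:
One quarter-note beat = 60000 / BPM = 60000 / 56 ms
Eighth note = 1/2 × quarter note
Duration = 1/2 × 60000 / 56 = 30000 / 56
= 535.7 ms


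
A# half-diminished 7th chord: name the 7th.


Let's work it out.
Half-diminished 7th chord = root + minor 3rd + diminished 5th + minor 7th
Seventh chords stack in thirds, so the letter names are A-C-E-G
Root: A#
Minor 3rd above A#: C#
Diminished 5th above A#: E
Minor 7th above A#: G#
The 7th = G#


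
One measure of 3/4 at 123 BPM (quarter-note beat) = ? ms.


Quarter-note beat duration = 60000 / 123 ms
Beats per measure (3/4) = 3
One measure = 3 × 60000 / 123 = 180000 / 123 ms
= 1463.4 ms


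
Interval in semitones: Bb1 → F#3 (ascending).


Reasoning:
Absolute semitone position = octave×12 + chromatic position
Bb1: 1×12 + 10 = 22
F#3: 3×12 + 6 = 42
Difference = 42 - 22 = 20
= 20 semitones


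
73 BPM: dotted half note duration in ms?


Step by step:
One quarter-note beat = 60000 / BPM = 60000 / 73 ms
Dotted half note = 3 × quarter note
Duration = 3 × 60000 / 73 = 180000 / 73
= 2465.8 ms


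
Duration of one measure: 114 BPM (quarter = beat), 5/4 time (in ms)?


Reasoning:
Quarter-note beat duration = 60000 / 114 ms
Beats per measure (5/4) = 5
One measure = 5 × 60000 / 114 = 300000 / 114 ms
= 2631.6 ms


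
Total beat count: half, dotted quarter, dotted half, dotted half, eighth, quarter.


Beat values:
  half = 2 beats
  dotted quarter = 1.5 beats
  dotted half = 3 beats
  dotted half = 3 beats
  eighth = 0.5 beats
  quarter = 1 beat
Sum = 2 + 1.5 + 3 + 3 + 0.5 + 1
= 11 beats


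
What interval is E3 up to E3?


Working:
Letter names: E → E spans 1 letter name → a unison
Semitones: E3 → E3 = 0 half-steps
A unison of 0 semitones is a perfect unison
= perfect unison


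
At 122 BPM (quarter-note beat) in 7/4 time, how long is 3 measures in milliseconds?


Let's work it out.
Quarter-note beat duration = 60000 / 122 ms
Beats per measure (7/4) = 7
One measure = 7 × 60000 / 122 = 420000 / 122 ms
3 measures = 3 × 420000 / 122 = 1260000 / 122
= 10327.9 ms


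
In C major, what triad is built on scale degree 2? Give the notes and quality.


C major scale: C D E F G A B
Diatonic triad on degree 2 stacks scale notes 2, 4, 6: D F A
D→F = 3 semitones; D→A = 7 semitones → minor triad
= D F A (minor)


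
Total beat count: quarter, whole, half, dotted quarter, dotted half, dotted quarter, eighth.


Working:
Beat values:
  quarter = 1 beat
  whole = 4 beats
  half = 2 beats
  dotted quarter = 1.5 beats
  dotted half = 3 beats
  dotted quarter = 1.5 beats
  eighth = 0.5 beats
Sum = 1 + 4 + 2 + 1.5 + 3 + 1.5 + 0.5
= 13.5 beats


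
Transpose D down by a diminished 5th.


diminished 5th: 5 letter names, 6 semitones
Letter: D - 4 → G
Pitch: D - 6 semitones, spelled as a G → G#
= G#


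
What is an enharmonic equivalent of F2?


Enharmonic notes sound the same pitch but are spelled with different letter names
F and Gbb name the same pitch class
= Gbb2


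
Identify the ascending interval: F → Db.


Working:
Letter names: F → D spans 6 letter names → a 6th
Semitones: F → Db = 8 half-steps
A 6th of 8 semitones is a minor 6th
= minor 6th


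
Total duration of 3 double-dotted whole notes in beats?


Base whole note = 4 beats
Dot 1 adds half the previous value: +2
Dot 2 adds half the previous value: +1
One double-dotted whole = 4 + 2 + 1 = 7
3 of them = 3 × 7 = 21
= 21 beats


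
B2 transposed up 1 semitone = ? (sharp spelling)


Reasoning:
B2: chromatic position 11 in octave 2 → absolute = 2×12 + 11 = 35
Transpose up 1: 35 + 1 = 36
36 = 3×12 + 0 → C in octave 3
Result = C3


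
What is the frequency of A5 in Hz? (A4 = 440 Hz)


f = 440 × 2^(n/12) where n = semitones from A4
A5: 12 semitones from A4
f = 440 × 2^(12/12)
f = 880.00 Hz


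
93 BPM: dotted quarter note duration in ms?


One quarter-note beat = 60000 / BPM = 60000 / 93 ms
Dotted quarter note = 3/2 × quarter note
Duration = 3/2 × 60000 / 93 = 90000 / 93
= 967.7 ms


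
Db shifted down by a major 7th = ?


Let's work it out.
major 7th: 7 letter names, 11 semitones
Letter: D - 6 → E
Pitch: Db - 11 semitones, spelled as an E → Ebb
= Ebb


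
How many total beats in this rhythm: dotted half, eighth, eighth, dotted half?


Step by step:
Beat values:
  dotted half = 3 beats
  eighth = 0.5 beats
  eighth = 0.5 beats
  dotted half = 3 beats
Sum = 3 + 0.5 + 0.5 + 3
= 7 beats


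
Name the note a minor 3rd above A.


Solution.
A 3rd spans 3 letter names, so from A we land on C
A minor 3rd = 3 semitones above A
Spell C at that pitch: C
= C


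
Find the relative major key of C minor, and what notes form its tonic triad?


Solution.
The relative major shares the key signature and is a minor 3rd above the minor tonic
A minor 3rd above C is Eb
→ relative major of C minor is Eb major
Tonic triad of Eb major = root + major 3rd + perfect 5th = Eb G Bb
= Eb major; triad = Eb G Bb


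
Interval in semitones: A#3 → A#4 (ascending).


Working:
Absolute semitone position = octave×12 + chromatic position
A#3: 3×12 + 10 = 46
A#4: 4×12 + 10 = 58
Difference = 58 - 46 = 12
= 12 semitones


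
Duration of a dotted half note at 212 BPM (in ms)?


Solution.
One quarter-note beat = 60000 / BPM = 60000 / 212 ms
Dotted half note = 3 × quarter note
Duration = 3 × 60000 / 212 = 180000 / 212
= 849.1 ms


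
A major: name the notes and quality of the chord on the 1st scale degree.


A major scale: A B C# D E F# G#
Diatonic triad on degree 1 stacks scale notes 1, 3, 5: A C# E
A→C# = 4 semitones; A→E = 7 semitones → major triad
= A C# E (major)


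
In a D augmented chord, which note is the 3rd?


Step by step:
Augmented triad = root + major 3rd (4 semitones) + augmented 5th (8 semitones)
A triad on D stacks thirds, so the chord tones use letter names D-F-A
Root: D
Major 3rd above D: F#
Augmented 5th above D: A#
The 3rd = F#


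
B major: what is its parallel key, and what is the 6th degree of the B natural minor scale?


Step by step:
Parallel keys share the same tonic but differ in mode
B major → parallel is B minor
B natural minor scale: B C# D E F# G A
= B minor; 6th degree = G


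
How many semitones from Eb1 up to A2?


Let's work it out.
Absolute semitone position = octave×12 + chromatic position
Eb1: 1×12 + 3 = 15
A2: 2×12 + 9 = 33
Difference = 33 - 15 = 18
= 18 semitones


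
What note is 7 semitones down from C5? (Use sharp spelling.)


C5: chromatic position 0 in octave 5 → absolute = 5×12 + 0 = 60
Transpose down 7: 60 - 7 = 53
53 = 4×12 + 5 → F in octave 4
Result = F4


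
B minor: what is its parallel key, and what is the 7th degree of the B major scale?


Let's work it out.
Parallel keys share the same tonic but differ in mode
B minor → parallel is B major
B major scale: B C# D# E F# G# A#
= B major; 7th degree = A#


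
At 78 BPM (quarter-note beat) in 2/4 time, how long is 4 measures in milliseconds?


Quarter-note beat duration = 60000 / 78 ms
Beats per measure (2/4) = 2
One measure = 2 × 60000 / 78 = 120000 / 78 ms
4 measures = 4 × 120000 / 78 = 480000 / 78
= 6153.8 ms


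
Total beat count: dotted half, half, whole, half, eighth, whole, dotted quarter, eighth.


Beat values:
  dotted half = 3 beats
  half = 2 beats
  whole = 4 beats
  half = 2 beats
  eighth = 0.5 beats
  whole = 4 beats
  dotted quarter = 1.5 beats
  eighth = 0.5 beats
Sum = 3 + 2 + 4 + 2 + 0.5 + 4 + 1.5 + 0.5
= 17.5 beats


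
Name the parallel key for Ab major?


Solution.
Parallel keys share the same tonic but differ in mode
Ab major → parallel is Ab minor
= Ab minor


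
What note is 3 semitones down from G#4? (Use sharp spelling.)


G#4: chromatic position 8 in octave 4 → absolute = 4×12 + 8 = 56
Transpose down 3: 56 - 3 = 53
53 = 4×12 + 5 → F in octave 4
Result = F4


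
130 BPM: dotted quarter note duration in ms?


Step by step:
One quarter-note beat = 60000 / BPM = 60000 / 130 ms
Dotted quarter note = 3/2 × quarter note
Duration = 3/2 × 60000 / 130 = 90000 / 130
= 692.3 ms


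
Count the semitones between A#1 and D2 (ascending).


Absolute semitone position = octave×12 + chromatic position
A#1: 1×12 + 10 = 22
D2: 2×12 + 2 = 26
Difference = 26 - 22 = 4
= 4 semitones


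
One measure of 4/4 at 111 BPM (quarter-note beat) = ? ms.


Solution.
Quarter-note beat duration = 60000 / 111 ms
Beats per measure (4/4) = 4
One measure = 4 × 60000 / 111 = 240000 / 111 ms
= 2162.2 ms


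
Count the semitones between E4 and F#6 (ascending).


Reasoning:
Absolute semitone position = octave×12 + chromatic position
E4: 4×12 + 4 = 52
F#6: 6×12 + 6 = 78
Difference = 78 - 52 = 26
= 26 semitones


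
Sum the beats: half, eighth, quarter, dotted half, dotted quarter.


Step by step:
Beat values:
  half = 2 beats
  eighth = 0.5 beats
  quarter = 1 beat
  dotted half = 3 beats
  dotted quarter = 1.5 beats
Sum = 2 + 0.5 + 1 + 3 + 1.5
= 8 beats


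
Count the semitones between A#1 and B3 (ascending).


Solution.
Absolute semitone position = octave×12 + chromatic position
A#1: 1×12 + 10 = 22
B3: 3×12 + 11 = 47
Difference = 47 - 22 = 25
= 25 semitones


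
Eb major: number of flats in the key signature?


Let's work it out.
Flat major keys: C(0), F(1), Bb(2), Eb(3), Ab(4), Db(5), Gb(6), Cb(7)
Eb major has 3 flats
Order of flats: Bb Eb Ab Db Gb Cb Fb → first 3: Bb, Eb, Ab
= 3 flats


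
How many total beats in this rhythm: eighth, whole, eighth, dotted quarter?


Beat values:
  eighth = 0.5 beats
  whole = 4 beats
  eighth = 0.5 beats
  dotted quarter = 1.5 beats
Sum = 0.5 + 4 + 0.5 + 1.5
= 6.5 beats


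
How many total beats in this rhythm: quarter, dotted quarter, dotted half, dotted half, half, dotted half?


Beat values:
  quarter = 1 beat
  dotted quarter = 1.5 beats
  dotted half = 3 beats
  dotted half = 3 beats
  half = 2 beats
  dotted half = 3 beats
Sum = 1 + 1.5 + 3 + 3 + 2 + 3
= 13.5 beats


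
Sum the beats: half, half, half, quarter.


Solution.
Beat values:
  half = 2 beats
  half = 2 beats
  half = 2 beats
  quarter = 1 beat
Sum = 2 + 2 + 2 + 1
= 7 beats


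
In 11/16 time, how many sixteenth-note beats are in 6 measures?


Reasoning:
Time signature 11/16: the bottom number 16 means the sixteenth note gets one count
The top number 11 means 11 sixteenth-note beats per measure
Total = 11 × 6 measures
= 66 sixteenth-note beats


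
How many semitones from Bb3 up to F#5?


Absolute semitone position = octave×12 + chromatic position
Bb3: 3×12 + 10 = 46
F#5: 5×12 + 6 = 66
Difference = 66 - 46 = 20
= 20 semitones


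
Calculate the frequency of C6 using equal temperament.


Let's work it out.
f = 440 × 2^(n/12) where n = semitones from A4
C6: 15 semitones from A4
f = 440 × 2^(15/12)
f = 1046.50 Hz


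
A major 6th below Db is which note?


Working:
A 6th spans 6 letter names, so from D we land on F
A major 6th = 9 semitones below Db
Spell F at that pitch: Fb
= Fb


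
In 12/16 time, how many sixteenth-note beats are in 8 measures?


Working:
Time signature 12/16: the bottom number 16 means the sixteenth note gets one count
The top number 12 means 12 sixteenth-note beats per measure
Total = 12 × 8 measures
= 96 sixteenth-note beats


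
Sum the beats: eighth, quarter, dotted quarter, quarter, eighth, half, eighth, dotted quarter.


Let's work it out.
Beat values:
  eighth = 0.5 beats
  quarter = 1 beat
  dotted quarter = 1.5 beats
  quarter = 1 beat
  eighth = 0.5 beats
  half = 2 beats
  eighth = 0.5 beats
  dotted quarter = 1.5 beats
Sum = 0.5 + 1 + 1.5 + 1 + 0.5 + 2 + 0.5 + 1.5
= 8.5 beats


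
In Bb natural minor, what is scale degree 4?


Natural minor scale pattern: W-H-W-W-H-W-W (2-1-2-2-1-2-2 semitones)
Starting from Bb:
  Bb + 2 semitones → C
  C + 1 semitone → Db
  Db + 2 semitones → Eb
  Eb + 2 semitones → F
  F + 1 semitone → Gb
  Gb + 2 semitones → Ab
  Ab + 2 semitones → Bb
Scale: Bb C Db Eb F Gb Ab
Degree 4 = Eb


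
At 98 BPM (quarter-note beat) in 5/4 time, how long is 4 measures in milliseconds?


Let's work it out.
Quarter-note beat duration = 60000 / 98 ms
Beats per measure (5/4) = 5
One measure = 5 × 60000 / 98 = 300000 / 98 ms
4 measures = 4 × 300000 / 98 = 1200000 / 98
= 12244.9 ms


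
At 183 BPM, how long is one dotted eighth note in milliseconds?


Let's work it out.
One quarter-note beat = 60000 / BPM = 60000 / 183 ms
Dotted eighth note = 3/4 × quarter note
Duration = 3/4 × 60000 / 183 = 45000 / 183
= 245.9 ms


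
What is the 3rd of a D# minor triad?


Solution.
Minor triad = root + minor 3rd (3 semitones) + perfect 5th (7 semitones)
A triad on D# stacks thirds, so the chord tones use letter names D-F-A
Root: D#
Minor 3rd above D#: F#
Perfect 5th above D#: A#
The 3rd = F#


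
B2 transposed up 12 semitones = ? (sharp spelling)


B2: chromatic position 11 in octave 2 → absolute = 2×12 + 11 = 35
Transpose up 12: 35 + 12 = 47
47 = 3×12 + 11 → B in octave 3
Result = B3


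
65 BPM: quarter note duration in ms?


Reasoning:
One quarter-note beat = 60000 / BPM = 60000 / 65 ms
Duration = 60000 / 65
= 923.1 ms


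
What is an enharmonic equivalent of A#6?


Step by step:
Enharmonic notes sound the same pitch but are spelled with different letter names
A# and Bb name the same pitch class
= Bb6


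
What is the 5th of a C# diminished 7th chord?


Let's work it out.
Diminished 7th chord = root + minor 3rd + diminished 5th + diminished 7th
Seventh chords stack in thirds, so the letter names are C-E-G-B
Root: C#
Minor 3rd above C#: E
Diminished 5th above C#: G
Diminished 7th above C#: Bb
The 5th = G


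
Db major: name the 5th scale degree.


Major scale pattern: W-W-H-W-W-W-H (2-2-1-2-2-2-1 semitones)
Starting from Db:
  Db + 2 semitones → Eb
  Eb + 2 semitones → F
  F + 1 semitone → Gb
  Gb + 2 semitones → Ab
  Ab + 2 semitones → Bb
  Bb + 2 semitones → C
  C + 1 semitone → Db
Scale: Db Eb F Gb Ab Bb C
Degree 5 = Ab
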